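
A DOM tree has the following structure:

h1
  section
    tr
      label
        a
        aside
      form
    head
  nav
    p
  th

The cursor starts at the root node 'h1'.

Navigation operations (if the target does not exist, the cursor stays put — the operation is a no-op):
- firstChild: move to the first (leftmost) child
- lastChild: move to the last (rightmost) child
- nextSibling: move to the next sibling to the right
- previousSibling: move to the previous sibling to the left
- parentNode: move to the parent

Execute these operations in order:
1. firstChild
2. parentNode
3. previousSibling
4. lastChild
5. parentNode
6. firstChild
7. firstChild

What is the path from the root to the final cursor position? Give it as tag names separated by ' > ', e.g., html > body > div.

Answer: h1 > section > tr

Derivation:
After 1 (firstChild): section
After 2 (parentNode): h1
After 3 (previousSibling): h1 (no-op, stayed)
After 4 (lastChild): th
After 5 (parentNode): h1
After 6 (firstChild): section
After 7 (firstChild): tr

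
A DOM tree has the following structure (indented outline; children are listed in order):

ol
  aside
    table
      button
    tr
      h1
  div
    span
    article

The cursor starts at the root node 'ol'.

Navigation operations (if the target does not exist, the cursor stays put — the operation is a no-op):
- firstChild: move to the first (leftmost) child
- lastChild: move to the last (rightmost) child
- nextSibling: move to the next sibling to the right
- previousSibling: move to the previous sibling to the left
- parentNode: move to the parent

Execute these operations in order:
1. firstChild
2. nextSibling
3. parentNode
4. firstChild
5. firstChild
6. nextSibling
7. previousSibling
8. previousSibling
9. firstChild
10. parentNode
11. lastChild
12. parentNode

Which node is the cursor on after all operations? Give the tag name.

After 1 (firstChild): aside
After 2 (nextSibling): div
After 3 (parentNode): ol
After 4 (firstChild): aside
After 5 (firstChild): table
After 6 (nextSibling): tr
After 7 (previousSibling): table
After 8 (previousSibling): table (no-op, stayed)
After 9 (firstChild): button
After 10 (parentNode): table
After 11 (lastChild): button
After 12 (parentNode): table

Answer: table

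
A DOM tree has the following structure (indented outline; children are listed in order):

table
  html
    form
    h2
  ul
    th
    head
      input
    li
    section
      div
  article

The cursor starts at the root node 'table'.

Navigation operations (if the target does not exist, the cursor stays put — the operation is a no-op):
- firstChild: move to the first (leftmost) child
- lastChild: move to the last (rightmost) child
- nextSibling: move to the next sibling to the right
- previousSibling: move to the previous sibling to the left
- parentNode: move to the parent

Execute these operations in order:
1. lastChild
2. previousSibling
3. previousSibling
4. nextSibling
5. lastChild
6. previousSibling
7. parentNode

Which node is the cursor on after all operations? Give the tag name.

Answer: ul

Derivation:
After 1 (lastChild): article
After 2 (previousSibling): ul
After 3 (previousSibling): html
After 4 (nextSibling): ul
After 5 (lastChild): section
After 6 (previousSibling): li
After 7 (parentNode): ul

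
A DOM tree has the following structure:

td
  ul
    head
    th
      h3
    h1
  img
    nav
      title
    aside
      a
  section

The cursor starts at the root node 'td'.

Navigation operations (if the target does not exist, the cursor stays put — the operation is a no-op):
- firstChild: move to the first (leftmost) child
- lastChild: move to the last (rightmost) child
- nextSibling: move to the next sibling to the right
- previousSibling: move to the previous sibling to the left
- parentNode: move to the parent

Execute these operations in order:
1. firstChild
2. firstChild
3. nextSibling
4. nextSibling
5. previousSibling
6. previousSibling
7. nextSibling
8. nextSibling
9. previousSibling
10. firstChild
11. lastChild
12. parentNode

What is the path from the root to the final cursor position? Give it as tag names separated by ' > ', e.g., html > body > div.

Answer: td > ul > th

Derivation:
After 1 (firstChild): ul
After 2 (firstChild): head
After 3 (nextSibling): th
After 4 (nextSibling): h1
After 5 (previousSibling): th
After 6 (previousSibling): head
After 7 (nextSibling): th
After 8 (nextSibling): h1
After 9 (previousSibling): th
After 10 (firstChild): h3
After 11 (lastChild): h3 (no-op, stayed)
After 12 (parentNode): th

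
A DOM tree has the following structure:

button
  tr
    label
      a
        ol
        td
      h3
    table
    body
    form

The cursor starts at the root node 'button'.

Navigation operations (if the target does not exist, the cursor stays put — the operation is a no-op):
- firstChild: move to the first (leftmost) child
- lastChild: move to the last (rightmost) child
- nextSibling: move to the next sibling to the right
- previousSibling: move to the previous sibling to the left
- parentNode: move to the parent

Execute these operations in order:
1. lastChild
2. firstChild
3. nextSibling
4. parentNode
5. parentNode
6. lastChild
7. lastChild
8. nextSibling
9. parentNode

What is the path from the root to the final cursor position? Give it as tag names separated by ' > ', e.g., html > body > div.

Answer: button > tr

Derivation:
After 1 (lastChild): tr
After 2 (firstChild): label
After 3 (nextSibling): table
After 4 (parentNode): tr
After 5 (parentNode): button
After 6 (lastChild): tr
After 7 (lastChild): form
After 8 (nextSibling): form (no-op, stayed)
After 9 (parentNode): tr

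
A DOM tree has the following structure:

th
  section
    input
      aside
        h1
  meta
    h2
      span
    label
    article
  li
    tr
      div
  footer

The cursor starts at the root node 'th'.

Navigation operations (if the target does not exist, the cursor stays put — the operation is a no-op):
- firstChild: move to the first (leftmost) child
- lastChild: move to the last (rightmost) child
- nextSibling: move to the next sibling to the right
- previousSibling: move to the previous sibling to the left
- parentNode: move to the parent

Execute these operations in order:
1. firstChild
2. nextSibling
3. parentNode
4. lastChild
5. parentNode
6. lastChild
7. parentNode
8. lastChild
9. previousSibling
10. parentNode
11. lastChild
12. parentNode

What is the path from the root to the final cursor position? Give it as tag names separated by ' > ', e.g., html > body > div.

Answer: th

Derivation:
After 1 (firstChild): section
After 2 (nextSibling): meta
After 3 (parentNode): th
After 4 (lastChild): footer
After 5 (parentNode): th
After 6 (lastChild): footer
After 7 (parentNode): th
After 8 (lastChild): footer
After 9 (previousSibling): li
After 10 (parentNode): th
After 11 (lastChild): footer
After 12 (parentNode): th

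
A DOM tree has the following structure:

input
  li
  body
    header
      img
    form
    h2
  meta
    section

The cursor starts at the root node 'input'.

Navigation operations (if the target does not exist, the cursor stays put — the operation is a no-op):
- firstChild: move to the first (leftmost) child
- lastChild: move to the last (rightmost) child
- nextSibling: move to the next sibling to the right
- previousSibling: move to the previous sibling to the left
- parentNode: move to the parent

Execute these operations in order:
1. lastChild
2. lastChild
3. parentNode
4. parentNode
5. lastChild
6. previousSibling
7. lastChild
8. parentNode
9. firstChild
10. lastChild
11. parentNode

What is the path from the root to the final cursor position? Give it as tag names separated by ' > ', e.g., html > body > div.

Answer: input > body > header

Derivation:
After 1 (lastChild): meta
After 2 (lastChild): section
After 3 (parentNode): meta
After 4 (parentNode): input
After 5 (lastChild): meta
After 6 (previousSibling): body
After 7 (lastChild): h2
After 8 (parentNode): body
After 9 (firstChild): header
After 10 (lastChild): img
After 11 (parentNode): header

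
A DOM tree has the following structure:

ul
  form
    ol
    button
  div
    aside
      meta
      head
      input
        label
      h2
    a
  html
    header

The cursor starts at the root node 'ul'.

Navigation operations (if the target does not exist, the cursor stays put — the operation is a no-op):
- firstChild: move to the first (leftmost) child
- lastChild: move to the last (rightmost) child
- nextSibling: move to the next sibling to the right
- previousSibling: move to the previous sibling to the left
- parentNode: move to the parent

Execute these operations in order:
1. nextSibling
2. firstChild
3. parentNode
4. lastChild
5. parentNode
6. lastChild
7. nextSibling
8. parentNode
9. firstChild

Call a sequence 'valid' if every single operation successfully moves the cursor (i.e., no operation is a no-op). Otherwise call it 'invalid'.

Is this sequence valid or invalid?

After 1 (nextSibling): ul (no-op, stayed)
After 2 (firstChild): form
After 3 (parentNode): ul
After 4 (lastChild): html
After 5 (parentNode): ul
After 6 (lastChild): html
After 7 (nextSibling): html (no-op, stayed)
After 8 (parentNode): ul
After 9 (firstChild): form

Answer: invalid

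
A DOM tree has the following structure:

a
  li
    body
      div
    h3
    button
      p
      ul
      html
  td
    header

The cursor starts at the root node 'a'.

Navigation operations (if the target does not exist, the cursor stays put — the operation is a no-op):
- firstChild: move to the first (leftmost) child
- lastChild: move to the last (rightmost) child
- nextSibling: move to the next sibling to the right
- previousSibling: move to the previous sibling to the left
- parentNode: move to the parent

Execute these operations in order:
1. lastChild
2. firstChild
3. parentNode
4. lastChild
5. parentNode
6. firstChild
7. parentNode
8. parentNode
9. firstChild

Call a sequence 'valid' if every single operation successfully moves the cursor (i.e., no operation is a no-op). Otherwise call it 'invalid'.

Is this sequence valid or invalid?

After 1 (lastChild): td
After 2 (firstChild): header
After 3 (parentNode): td
After 4 (lastChild): header
After 5 (parentNode): td
After 6 (firstChild): header
After 7 (parentNode): td
After 8 (parentNode): a
After 9 (firstChild): li

Answer: valid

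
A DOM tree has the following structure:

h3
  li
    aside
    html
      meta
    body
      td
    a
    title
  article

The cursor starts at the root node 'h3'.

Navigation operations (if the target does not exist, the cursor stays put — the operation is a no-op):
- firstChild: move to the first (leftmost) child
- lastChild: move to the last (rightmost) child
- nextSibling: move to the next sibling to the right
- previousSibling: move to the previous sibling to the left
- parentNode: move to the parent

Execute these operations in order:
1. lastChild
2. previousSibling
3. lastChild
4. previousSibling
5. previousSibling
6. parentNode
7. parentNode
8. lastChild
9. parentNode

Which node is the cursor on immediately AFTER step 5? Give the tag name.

After 1 (lastChild): article
After 2 (previousSibling): li
After 3 (lastChild): title
After 4 (previousSibling): a
After 5 (previousSibling): body

Answer: body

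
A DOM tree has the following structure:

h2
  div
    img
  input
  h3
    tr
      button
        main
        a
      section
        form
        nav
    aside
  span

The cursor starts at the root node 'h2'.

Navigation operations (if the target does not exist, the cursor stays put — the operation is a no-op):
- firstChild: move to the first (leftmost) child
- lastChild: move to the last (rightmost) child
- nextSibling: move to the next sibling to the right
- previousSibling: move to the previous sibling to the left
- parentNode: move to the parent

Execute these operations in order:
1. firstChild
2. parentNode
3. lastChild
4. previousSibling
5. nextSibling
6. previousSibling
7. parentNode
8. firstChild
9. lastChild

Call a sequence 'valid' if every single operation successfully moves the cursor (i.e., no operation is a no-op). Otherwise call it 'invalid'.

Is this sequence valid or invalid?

After 1 (firstChild): div
After 2 (parentNode): h2
After 3 (lastChild): span
After 4 (previousSibling): h3
After 5 (nextSibling): span
After 6 (previousSibling): h3
After 7 (parentNode): h2
After 8 (firstChild): div
After 9 (lastChild): img

Answer: valid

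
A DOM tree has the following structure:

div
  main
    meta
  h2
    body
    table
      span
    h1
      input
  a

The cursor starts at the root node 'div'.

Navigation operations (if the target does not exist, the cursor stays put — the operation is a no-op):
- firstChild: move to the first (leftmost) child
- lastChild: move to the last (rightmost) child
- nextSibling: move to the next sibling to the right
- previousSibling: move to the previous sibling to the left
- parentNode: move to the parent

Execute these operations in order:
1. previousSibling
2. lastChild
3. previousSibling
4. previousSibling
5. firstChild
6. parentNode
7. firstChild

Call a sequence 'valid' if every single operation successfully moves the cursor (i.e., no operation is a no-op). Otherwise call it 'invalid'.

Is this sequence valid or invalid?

After 1 (previousSibling): div (no-op, stayed)
After 2 (lastChild): a
After 3 (previousSibling): h2
After 4 (previousSibling): main
After 5 (firstChild): meta
After 6 (parentNode): main
After 7 (firstChild): meta

Answer: invalid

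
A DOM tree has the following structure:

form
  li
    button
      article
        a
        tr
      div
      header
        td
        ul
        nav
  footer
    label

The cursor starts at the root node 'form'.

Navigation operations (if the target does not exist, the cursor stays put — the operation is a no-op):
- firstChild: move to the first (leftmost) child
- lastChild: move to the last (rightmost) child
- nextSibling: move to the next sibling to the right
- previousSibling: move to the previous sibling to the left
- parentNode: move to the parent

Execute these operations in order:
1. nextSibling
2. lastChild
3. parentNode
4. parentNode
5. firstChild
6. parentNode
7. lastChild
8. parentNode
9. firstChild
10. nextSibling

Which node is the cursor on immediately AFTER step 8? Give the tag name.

After 1 (nextSibling): form (no-op, stayed)
After 2 (lastChild): footer
After 3 (parentNode): form
After 4 (parentNode): form (no-op, stayed)
After 5 (firstChild): li
After 6 (parentNode): form
After 7 (lastChild): footer
After 8 (parentNode): form

Answer: form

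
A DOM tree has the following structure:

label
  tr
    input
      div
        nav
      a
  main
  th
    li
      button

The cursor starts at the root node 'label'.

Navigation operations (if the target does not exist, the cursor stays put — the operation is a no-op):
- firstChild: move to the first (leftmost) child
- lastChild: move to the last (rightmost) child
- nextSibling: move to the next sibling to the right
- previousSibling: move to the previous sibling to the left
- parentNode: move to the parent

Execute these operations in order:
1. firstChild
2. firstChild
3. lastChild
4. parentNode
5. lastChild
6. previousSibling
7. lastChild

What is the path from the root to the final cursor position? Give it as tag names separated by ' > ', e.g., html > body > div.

After 1 (firstChild): tr
After 2 (firstChild): input
After 3 (lastChild): a
After 4 (parentNode): input
After 5 (lastChild): a
After 6 (previousSibling): div
After 7 (lastChild): nav

Answer: label > tr > input > div > nav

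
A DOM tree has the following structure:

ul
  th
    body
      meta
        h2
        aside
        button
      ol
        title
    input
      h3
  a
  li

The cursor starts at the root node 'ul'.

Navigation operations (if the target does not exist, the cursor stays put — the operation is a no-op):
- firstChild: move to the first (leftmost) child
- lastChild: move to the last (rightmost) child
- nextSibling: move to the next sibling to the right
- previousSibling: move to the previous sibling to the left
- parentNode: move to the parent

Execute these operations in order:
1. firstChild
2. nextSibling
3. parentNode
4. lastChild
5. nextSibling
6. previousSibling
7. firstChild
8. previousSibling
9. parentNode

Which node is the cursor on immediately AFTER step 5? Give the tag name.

After 1 (firstChild): th
After 2 (nextSibling): a
After 3 (parentNode): ul
After 4 (lastChild): li
After 5 (nextSibling): li (no-op, stayed)

Answer: li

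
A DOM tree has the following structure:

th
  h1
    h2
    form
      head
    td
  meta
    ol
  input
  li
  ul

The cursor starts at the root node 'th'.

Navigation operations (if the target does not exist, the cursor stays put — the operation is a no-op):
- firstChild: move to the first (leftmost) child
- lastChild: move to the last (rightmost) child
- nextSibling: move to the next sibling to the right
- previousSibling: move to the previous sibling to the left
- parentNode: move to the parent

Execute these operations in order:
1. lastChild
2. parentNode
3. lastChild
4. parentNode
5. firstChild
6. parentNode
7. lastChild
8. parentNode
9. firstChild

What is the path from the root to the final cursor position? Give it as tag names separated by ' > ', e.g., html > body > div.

Answer: th > h1

Derivation:
After 1 (lastChild): ul
After 2 (parentNode): th
After 3 (lastChild): ul
After 4 (parentNode): th
After 5 (firstChild): h1
After 6 (parentNode): th
After 7 (lastChild): ul
After 8 (parentNode): th
After 9 (firstChild): h1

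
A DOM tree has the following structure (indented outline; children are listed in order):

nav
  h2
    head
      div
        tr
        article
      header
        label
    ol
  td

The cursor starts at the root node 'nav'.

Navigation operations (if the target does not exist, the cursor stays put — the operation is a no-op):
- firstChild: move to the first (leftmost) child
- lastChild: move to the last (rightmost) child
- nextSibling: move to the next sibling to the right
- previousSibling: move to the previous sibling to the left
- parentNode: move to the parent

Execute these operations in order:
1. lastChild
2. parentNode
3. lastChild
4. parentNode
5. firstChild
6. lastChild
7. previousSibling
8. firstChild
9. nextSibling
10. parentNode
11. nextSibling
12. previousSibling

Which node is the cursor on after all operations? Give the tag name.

After 1 (lastChild): td
After 2 (parentNode): nav
After 3 (lastChild): td
After 4 (parentNode): nav
After 5 (firstChild): h2
After 6 (lastChild): ol
After 7 (previousSibling): head
After 8 (firstChild): div
After 9 (nextSibling): header
After 10 (parentNode): head
After 11 (nextSibling): ol
After 12 (previousSibling): head

Answer: head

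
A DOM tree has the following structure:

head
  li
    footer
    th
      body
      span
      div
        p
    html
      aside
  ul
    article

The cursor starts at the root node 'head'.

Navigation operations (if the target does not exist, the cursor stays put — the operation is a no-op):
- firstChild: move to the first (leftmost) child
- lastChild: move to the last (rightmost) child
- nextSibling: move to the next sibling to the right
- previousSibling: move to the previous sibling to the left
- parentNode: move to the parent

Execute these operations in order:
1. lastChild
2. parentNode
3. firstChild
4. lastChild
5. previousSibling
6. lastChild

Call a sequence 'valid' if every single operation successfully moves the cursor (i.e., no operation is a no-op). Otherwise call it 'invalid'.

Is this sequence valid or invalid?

After 1 (lastChild): ul
After 2 (parentNode): head
After 3 (firstChild): li
After 4 (lastChild): html
After 5 (previousSibling): th
After 6 (lastChild): div

Answer: valid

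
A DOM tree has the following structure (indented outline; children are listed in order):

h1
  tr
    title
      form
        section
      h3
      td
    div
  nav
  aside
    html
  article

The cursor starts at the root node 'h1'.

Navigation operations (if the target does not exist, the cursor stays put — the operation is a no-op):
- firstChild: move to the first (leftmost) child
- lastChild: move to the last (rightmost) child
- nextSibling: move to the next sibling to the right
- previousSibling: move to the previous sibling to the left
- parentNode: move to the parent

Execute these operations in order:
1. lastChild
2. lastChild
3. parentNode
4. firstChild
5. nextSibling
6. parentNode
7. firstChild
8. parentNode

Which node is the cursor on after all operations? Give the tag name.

After 1 (lastChild): article
After 2 (lastChild): article (no-op, stayed)
After 3 (parentNode): h1
After 4 (firstChild): tr
After 5 (nextSibling): nav
After 6 (parentNode): h1
After 7 (firstChild): tr
After 8 (parentNode): h1

Answer: h1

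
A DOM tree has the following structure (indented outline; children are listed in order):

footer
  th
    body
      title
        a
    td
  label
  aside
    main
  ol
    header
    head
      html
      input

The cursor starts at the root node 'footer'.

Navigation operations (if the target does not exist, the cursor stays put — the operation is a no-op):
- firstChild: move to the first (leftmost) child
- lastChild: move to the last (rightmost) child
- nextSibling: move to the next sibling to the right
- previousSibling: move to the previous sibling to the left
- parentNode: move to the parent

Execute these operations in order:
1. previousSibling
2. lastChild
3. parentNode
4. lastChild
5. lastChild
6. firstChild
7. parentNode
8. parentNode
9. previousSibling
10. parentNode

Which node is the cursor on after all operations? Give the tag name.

Answer: footer

Derivation:
After 1 (previousSibling): footer (no-op, stayed)
After 2 (lastChild): ol
After 3 (parentNode): footer
After 4 (lastChild): ol
After 5 (lastChild): head
After 6 (firstChild): html
After 7 (parentNode): head
After 8 (parentNode): ol
After 9 (previousSibling): aside
After 10 (parentNode): footer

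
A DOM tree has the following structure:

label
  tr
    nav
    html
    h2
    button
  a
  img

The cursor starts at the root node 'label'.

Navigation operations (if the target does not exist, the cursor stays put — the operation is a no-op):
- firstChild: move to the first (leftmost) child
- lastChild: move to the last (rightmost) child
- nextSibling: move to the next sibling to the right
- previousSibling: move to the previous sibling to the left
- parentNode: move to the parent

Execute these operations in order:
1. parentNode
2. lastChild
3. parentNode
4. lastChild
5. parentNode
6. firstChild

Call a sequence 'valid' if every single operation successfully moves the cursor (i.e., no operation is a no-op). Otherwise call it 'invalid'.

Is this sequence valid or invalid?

Answer: invalid

Derivation:
After 1 (parentNode): label (no-op, stayed)
After 2 (lastChild): img
After 3 (parentNode): label
After 4 (lastChild): img
After 5 (parentNode): label
After 6 (firstChild): tr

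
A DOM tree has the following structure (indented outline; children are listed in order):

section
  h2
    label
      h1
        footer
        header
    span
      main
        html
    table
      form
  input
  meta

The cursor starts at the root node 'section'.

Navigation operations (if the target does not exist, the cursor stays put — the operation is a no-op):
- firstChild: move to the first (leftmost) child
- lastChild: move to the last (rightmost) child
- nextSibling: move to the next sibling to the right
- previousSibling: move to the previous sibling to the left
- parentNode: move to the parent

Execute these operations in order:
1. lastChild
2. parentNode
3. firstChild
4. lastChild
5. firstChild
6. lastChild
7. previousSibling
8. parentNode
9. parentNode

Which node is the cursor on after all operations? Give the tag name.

After 1 (lastChild): meta
After 2 (parentNode): section
After 3 (firstChild): h2
After 4 (lastChild): table
After 5 (firstChild): form
After 6 (lastChild): form (no-op, stayed)
After 7 (previousSibling): form (no-op, stayed)
After 8 (parentNode): table
After 9 (parentNode): h2

Answer: h2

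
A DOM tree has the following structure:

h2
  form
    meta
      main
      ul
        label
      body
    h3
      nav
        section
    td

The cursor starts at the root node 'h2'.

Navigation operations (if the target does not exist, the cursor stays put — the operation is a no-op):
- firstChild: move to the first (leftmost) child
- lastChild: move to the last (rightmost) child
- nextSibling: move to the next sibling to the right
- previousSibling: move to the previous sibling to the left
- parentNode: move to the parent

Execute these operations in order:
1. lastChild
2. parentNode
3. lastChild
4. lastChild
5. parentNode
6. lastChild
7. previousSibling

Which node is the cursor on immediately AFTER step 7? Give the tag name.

After 1 (lastChild): form
After 2 (parentNode): h2
After 3 (lastChild): form
After 4 (lastChild): td
After 5 (parentNode): form
After 6 (lastChild): td
After 7 (previousSibling): h3

Answer: h3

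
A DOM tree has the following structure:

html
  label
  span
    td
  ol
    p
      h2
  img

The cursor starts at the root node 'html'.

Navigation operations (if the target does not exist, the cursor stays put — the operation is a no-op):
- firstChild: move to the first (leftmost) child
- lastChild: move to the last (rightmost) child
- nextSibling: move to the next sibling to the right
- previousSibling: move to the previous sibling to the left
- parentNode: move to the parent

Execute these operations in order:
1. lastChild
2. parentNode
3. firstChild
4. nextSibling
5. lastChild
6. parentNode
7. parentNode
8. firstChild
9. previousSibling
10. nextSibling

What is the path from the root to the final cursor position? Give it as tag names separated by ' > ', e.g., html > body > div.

Answer: html > span

Derivation:
After 1 (lastChild): img
After 2 (parentNode): html
After 3 (firstChild): label
After 4 (nextSibling): span
After 5 (lastChild): td
After 6 (parentNode): span
After 7 (parentNode): html
After 8 (firstChild): label
After 9 (previousSibling): label (no-op, stayed)
After 10 (nextSibling): span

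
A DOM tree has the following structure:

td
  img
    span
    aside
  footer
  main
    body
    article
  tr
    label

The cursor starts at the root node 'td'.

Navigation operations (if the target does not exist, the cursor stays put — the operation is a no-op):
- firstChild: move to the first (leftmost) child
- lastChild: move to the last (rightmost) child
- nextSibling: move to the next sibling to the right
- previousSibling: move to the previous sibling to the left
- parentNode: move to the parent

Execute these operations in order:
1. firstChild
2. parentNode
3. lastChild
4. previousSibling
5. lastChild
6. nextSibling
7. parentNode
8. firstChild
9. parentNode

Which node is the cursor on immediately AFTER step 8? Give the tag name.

After 1 (firstChild): img
After 2 (parentNode): td
After 3 (lastChild): tr
After 4 (previousSibling): main
After 5 (lastChild): article
After 6 (nextSibling): article (no-op, stayed)
After 7 (parentNode): main
After 8 (firstChild): body

Answer: body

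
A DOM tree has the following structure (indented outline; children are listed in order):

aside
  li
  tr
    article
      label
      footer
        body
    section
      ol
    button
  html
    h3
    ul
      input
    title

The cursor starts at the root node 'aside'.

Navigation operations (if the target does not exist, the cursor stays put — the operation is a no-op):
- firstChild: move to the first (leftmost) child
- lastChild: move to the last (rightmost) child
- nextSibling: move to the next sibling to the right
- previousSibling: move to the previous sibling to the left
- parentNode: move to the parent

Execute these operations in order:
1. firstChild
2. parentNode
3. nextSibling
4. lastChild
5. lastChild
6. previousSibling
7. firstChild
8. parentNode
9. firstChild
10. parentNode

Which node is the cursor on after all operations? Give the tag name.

Answer: ul

Derivation:
After 1 (firstChild): li
After 2 (parentNode): aside
After 3 (nextSibling): aside (no-op, stayed)
After 4 (lastChild): html
After 5 (lastChild): title
After 6 (previousSibling): ul
After 7 (firstChild): input
After 8 (parentNode): ul
After 9 (firstChild): input
After 10 (parentNode): ul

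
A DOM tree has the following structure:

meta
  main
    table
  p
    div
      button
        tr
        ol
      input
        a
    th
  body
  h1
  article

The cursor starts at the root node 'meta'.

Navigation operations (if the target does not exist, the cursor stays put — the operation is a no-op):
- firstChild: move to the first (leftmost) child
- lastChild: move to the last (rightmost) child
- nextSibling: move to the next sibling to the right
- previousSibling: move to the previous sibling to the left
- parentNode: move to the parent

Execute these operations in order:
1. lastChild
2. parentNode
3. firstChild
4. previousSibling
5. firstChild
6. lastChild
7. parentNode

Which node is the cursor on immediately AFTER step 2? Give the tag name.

Answer: meta

Derivation:
After 1 (lastChild): article
After 2 (parentNode): meta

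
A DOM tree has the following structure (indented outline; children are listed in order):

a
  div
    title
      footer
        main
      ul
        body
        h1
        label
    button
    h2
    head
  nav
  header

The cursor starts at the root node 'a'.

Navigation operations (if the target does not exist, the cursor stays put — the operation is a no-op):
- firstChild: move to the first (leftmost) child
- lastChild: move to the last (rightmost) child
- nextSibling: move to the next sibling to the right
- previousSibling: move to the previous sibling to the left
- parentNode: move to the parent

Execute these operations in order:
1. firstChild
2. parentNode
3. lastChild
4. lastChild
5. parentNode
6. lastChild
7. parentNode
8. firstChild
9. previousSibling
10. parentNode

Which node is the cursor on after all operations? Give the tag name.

Answer: a

Derivation:
After 1 (firstChild): div
After 2 (parentNode): a
After 3 (lastChild): header
After 4 (lastChild): header (no-op, stayed)
After 5 (parentNode): a
After 6 (lastChild): header
After 7 (parentNode): a
After 8 (firstChild): div
After 9 (previousSibling): div (no-op, stayed)
After 10 (parentNode): a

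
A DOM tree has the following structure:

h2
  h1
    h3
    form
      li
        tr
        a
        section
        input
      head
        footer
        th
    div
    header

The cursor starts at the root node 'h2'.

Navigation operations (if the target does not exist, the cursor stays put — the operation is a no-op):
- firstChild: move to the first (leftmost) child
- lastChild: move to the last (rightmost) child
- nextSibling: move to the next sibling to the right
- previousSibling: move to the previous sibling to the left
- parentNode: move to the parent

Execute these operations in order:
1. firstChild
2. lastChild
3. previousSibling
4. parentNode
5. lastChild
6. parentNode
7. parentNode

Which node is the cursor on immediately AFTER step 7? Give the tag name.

After 1 (firstChild): h1
After 2 (lastChild): header
After 3 (previousSibling): div
After 4 (parentNode): h1
After 5 (lastChild): header
After 6 (parentNode): h1
After 7 (parentNode): h2

Answer: h2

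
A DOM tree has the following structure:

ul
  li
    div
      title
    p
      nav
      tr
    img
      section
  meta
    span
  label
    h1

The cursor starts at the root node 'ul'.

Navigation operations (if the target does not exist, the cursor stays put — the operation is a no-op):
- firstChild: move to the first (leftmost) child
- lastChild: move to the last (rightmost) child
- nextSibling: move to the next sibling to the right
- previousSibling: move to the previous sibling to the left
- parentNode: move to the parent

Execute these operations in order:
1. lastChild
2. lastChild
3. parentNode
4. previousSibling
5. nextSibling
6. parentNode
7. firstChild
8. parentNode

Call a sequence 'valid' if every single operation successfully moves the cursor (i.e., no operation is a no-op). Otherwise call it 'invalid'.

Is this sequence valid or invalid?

Answer: valid

Derivation:
After 1 (lastChild): label
After 2 (lastChild): h1
After 3 (parentNode): label
After 4 (previousSibling): meta
After 5 (nextSibling): label
After 6 (parentNode): ul
After 7 (firstChild): li
After 8 (parentNode): ul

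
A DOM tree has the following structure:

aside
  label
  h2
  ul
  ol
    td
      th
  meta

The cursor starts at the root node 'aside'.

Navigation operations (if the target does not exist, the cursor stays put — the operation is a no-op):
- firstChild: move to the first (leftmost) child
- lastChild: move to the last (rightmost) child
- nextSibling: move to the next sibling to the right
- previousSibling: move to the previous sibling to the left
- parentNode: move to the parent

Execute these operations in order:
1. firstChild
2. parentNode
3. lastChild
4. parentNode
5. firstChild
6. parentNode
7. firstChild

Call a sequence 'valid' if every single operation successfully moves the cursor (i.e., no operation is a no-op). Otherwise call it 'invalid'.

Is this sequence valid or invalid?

After 1 (firstChild): label
After 2 (parentNode): aside
After 3 (lastChild): meta
After 4 (parentNode): aside
After 5 (firstChild): label
After 6 (parentNode): aside
After 7 (firstChild): label

Answer: valid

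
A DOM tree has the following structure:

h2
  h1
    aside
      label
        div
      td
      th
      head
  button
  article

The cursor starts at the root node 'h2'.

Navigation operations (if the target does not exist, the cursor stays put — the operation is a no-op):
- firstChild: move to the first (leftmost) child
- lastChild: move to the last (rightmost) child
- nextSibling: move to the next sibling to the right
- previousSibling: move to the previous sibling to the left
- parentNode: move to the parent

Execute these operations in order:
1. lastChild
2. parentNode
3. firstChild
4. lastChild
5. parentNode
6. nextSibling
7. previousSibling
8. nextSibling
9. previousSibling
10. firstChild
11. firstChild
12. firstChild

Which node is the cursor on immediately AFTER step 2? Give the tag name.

After 1 (lastChild): article
After 2 (parentNode): h2

Answer: h2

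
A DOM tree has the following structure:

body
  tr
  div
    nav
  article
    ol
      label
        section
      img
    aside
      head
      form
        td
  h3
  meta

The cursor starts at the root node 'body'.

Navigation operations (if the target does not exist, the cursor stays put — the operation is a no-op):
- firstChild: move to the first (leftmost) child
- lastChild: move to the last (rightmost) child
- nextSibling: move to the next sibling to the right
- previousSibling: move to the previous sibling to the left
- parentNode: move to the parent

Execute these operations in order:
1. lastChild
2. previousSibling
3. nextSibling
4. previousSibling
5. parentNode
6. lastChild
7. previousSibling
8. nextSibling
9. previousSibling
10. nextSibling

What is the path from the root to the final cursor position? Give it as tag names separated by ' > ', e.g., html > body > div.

Answer: body > meta

Derivation:
After 1 (lastChild): meta
After 2 (previousSibling): h3
After 3 (nextSibling): meta
After 4 (previousSibling): h3
After 5 (parentNode): body
After 6 (lastChild): meta
After 7 (previousSibling): h3
After 8 (nextSibling): meta
After 9 (previousSibling): h3
After 10 (nextSibling): meta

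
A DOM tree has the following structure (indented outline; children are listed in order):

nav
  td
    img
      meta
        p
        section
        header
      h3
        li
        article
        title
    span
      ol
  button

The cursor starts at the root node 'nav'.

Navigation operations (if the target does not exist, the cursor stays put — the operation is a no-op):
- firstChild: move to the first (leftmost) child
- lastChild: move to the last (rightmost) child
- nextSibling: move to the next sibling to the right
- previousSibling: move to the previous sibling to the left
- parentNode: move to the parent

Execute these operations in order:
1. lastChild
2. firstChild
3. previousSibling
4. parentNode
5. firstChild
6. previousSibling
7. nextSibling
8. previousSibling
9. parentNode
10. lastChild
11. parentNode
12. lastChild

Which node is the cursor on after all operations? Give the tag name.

After 1 (lastChild): button
After 2 (firstChild): button (no-op, stayed)
After 3 (previousSibling): td
After 4 (parentNode): nav
After 5 (firstChild): td
After 6 (previousSibling): td (no-op, stayed)
After 7 (nextSibling): button
After 8 (previousSibling): td
After 9 (parentNode): nav
After 10 (lastChild): button
After 11 (parentNode): nav
After 12 (lastChild): button

Answer: button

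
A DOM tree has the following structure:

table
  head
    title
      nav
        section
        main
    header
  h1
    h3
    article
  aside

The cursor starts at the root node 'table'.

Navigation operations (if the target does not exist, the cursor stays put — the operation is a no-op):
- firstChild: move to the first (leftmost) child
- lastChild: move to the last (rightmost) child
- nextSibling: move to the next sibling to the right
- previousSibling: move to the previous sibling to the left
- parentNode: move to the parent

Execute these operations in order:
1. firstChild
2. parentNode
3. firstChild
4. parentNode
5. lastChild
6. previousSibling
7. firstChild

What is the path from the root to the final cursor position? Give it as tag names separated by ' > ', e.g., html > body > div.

After 1 (firstChild): head
After 2 (parentNode): table
After 3 (firstChild): head
After 4 (parentNode): table
After 5 (lastChild): aside
After 6 (previousSibling): h1
After 7 (firstChild): h3

Answer: table > h1 > h3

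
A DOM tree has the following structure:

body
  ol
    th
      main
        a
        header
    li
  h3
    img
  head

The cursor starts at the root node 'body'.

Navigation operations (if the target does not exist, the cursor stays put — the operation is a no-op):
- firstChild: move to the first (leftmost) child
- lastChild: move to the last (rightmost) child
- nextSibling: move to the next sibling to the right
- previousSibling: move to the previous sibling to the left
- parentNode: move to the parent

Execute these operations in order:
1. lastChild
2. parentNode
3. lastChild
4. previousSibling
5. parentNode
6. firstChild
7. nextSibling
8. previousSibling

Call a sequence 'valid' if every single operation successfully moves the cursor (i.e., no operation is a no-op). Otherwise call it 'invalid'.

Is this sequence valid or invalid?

After 1 (lastChild): head
After 2 (parentNode): body
After 3 (lastChild): head
After 4 (previousSibling): h3
After 5 (parentNode): body
After 6 (firstChild): ol
After 7 (nextSibling): h3
After 8 (previousSibling): ol

Answer: valid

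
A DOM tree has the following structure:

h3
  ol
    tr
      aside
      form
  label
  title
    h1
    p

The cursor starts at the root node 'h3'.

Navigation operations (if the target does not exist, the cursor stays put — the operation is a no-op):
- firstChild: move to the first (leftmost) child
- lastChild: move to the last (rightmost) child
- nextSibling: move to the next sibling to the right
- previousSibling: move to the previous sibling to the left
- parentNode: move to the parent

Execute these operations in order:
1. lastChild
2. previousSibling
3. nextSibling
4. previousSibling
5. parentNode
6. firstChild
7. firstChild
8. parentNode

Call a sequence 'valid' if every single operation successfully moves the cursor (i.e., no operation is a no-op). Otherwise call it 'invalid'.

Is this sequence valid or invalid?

Answer: valid

Derivation:
After 1 (lastChild): title
After 2 (previousSibling): label
After 3 (nextSibling): title
After 4 (previousSibling): label
After 5 (parentNode): h3
After 6 (firstChild): ol
After 7 (firstChild): tr
After 8 (parentNode): ol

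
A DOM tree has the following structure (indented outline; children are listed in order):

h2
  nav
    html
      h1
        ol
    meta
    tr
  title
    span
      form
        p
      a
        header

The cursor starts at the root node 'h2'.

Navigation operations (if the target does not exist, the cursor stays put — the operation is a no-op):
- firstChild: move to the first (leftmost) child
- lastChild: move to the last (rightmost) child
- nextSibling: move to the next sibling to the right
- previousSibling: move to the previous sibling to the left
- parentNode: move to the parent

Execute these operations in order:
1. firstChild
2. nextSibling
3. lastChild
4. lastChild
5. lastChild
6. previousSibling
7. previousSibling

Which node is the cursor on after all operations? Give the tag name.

Answer: header

Derivation:
After 1 (firstChild): nav
After 2 (nextSibling): title
After 3 (lastChild): span
After 4 (lastChild): a
After 5 (lastChild): header
After 6 (previousSibling): header (no-op, stayed)
After 7 (previousSibling): header (no-op, stayed)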